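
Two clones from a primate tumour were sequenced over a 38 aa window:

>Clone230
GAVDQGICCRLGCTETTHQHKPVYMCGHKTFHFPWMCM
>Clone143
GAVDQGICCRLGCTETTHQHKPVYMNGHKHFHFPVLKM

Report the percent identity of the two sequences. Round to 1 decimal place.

86.8%

Mismatches occur at site 26 (C↔N), site 30 (T↔H), site 35 (W↔V), site 36 (M↔L), site 37 (C↔K).
33 of the 38 sites match, so the percent identity is 33/38 × 100 = 86.8%.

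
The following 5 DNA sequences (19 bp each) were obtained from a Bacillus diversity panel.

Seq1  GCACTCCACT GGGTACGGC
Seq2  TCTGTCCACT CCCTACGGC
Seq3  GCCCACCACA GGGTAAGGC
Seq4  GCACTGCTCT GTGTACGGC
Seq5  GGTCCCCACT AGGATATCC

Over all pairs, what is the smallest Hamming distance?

Pairwise Hamming distances:
  Seq1 vs Seq2: 6
  Seq1 vs Seq3: 4
  Seq1 vs Seq4: 3
  Seq1 vs Seq5: 9
  Seq2 vs Seq3: 9
  Seq2 vs Seq4: 8
  Seq2 vs Seq5: 12
  Seq3 vs Seq4: 7
  Seq3 vs Seq5: 9
  Seq4 vs Seq5: 12
The smallest is 3, between Seq1 and Seq4.

3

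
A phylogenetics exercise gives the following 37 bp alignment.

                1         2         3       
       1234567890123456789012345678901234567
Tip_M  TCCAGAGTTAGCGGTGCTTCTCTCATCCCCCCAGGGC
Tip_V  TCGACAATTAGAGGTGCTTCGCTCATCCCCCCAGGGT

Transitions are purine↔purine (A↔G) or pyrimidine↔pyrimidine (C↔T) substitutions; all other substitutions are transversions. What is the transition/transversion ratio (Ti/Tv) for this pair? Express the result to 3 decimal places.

0.500

The sequences differ at positions 3 (C/G, transversion), 5 (G/C, transversion), 7 (G/A, transition), 12 (C/A, transversion), 21 (T/G, transversion), 37 (C/T, transition).
Of the 6 differences, 2 transitions and 4 transversions, so Ti/Tv = 2/4 = 0.500.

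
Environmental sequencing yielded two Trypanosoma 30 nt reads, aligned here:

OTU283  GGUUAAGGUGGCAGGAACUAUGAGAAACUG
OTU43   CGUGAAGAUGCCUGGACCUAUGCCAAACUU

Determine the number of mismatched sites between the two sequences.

Mismatches occur at site 1 (G→C), site 4 (U→G), site 8 (G→A), site 11 (G→C), site 13 (A→U), site 17 (A→C), site 23 (A→C), site 24 (G→C), site 30 (G→U).
That gives 9 mismatches out of 30 aligned sites, so the Hamming distance is 9.

9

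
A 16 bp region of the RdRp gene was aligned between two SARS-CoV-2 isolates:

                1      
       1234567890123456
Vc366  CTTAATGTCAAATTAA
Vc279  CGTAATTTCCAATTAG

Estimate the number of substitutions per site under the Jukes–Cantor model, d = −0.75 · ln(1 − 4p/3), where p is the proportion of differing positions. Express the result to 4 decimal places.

0.3041

Differing sites — 2:T/G; 7:G/T; 10:A/C; 16:A/G.
p = 4/16 = 0.250000.
d = −0.75 · ln(1 − (4/3)·0.250000) = −0.75 · ln(0.666667) = −0.75 · (-0.405465) = 0.3041.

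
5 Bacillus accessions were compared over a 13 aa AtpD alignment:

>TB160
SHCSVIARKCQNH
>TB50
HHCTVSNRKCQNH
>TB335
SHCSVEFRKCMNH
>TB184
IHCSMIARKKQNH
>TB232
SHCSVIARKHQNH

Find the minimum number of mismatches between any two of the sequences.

Pairwise Hamming distances:
  TB160 vs TB50: 4
  TB160 vs TB335: 3
  TB160 vs TB184: 3
  TB160 vs TB232: 1
  TB50 vs TB335: 5
  TB50 vs TB184: 6
  TB50 vs TB232: 5
  TB335 vs TB184: 6
  TB335 vs TB232: 4
  TB184 vs TB232: 3
The smallest is 1, between TB160 and TB232.

1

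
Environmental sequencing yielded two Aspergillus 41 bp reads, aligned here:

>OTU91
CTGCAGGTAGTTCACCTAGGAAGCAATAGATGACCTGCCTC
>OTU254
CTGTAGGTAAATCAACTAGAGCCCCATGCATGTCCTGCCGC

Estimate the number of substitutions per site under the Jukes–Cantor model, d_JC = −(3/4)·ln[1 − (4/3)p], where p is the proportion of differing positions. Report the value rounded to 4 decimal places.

Mismatches occur at site 4 (C↔T), site 10 (G↔A), site 11 (T↔A), site 15 (C↔A), site 20 (G↔A), site 21 (A↔G), site 22 (A↔C), site 23 (G↔C), site 25 (A↔C), site 28 (A↔G), site 29 (G↔C), site 33 (A↔T), site 40 (T↔G).
p = 13/41 = 0.317073.
d = −0.75 · ln(1 − (4/3)·0.317073) = −0.75 · ln(0.577236) = −0.75 · (-0.549504) = 0.4121.

0.4121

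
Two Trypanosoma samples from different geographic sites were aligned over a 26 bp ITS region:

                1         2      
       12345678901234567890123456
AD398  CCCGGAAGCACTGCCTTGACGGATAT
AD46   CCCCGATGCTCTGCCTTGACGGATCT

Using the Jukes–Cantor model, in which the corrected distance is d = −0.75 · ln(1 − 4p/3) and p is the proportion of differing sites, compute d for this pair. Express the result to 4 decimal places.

0.1722

The sequences differ at positions 4 (G/C), 7 (A/T), 10 (A/T), 25 (A/C).
p = 4/26 = 0.153846.
d = −0.75 · ln(1 − (4/3)·0.153846) = −0.75 · ln(0.794872) = −0.75 · (-0.229574) = 0.1722.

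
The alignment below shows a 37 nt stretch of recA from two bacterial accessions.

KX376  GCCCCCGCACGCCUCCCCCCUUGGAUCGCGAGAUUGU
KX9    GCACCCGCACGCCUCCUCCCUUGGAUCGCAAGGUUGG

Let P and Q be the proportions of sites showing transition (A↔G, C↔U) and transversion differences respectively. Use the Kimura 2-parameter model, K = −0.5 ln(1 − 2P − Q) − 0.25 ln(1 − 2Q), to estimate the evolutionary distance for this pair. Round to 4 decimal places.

The sequences differ at positions 3 (C/A, transversion), 17 (C/U, transition), 30 (G/A, transition), 33 (A/G, transition), 37 (U/G, transversion).
Of the 5 differences, 3 transitions and 2 transversions over 37 sites: P = 3/37 = 0.081081, Q = 2/37 = 0.054054.
d = −0.5·ln(0.783784) − 0.25·ln(0.891892) = −0.5·(-0.243622) − 0.25·(-0.114410) = 0.1504.

0.1504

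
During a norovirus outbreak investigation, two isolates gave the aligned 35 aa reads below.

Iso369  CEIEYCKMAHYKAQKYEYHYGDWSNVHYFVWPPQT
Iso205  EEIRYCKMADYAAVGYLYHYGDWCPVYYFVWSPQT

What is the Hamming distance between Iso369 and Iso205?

The sequences differ at positions 1 (C/E), 4 (E/R), 10 (H/D), 12 (K/A), 14 (Q/V), 15 (K/G), 17 (E/L), 24 (S/C), 25 (N/P), 27 (H/Y), 32 (P/S).
That gives 11 mismatches out of 35 aligned sites, so the Hamming distance is 11.

11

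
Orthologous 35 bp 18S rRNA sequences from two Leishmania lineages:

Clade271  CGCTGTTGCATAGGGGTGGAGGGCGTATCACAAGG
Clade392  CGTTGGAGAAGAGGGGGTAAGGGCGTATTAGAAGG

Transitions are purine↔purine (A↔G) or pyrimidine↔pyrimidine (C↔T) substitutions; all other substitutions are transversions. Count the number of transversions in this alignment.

7

Differing sites — 3:C/T (Ti); 6:T/G (Tv); 7:T/A (Tv); 9:C/A (Tv); 11:T/G (Tv); 17:T/G (Tv); 18:G/T (Tv); 19:G/A (Ti); 29:C/T (Ti); 31:C/G (Tv).
Of the 10 differences, 3 transitions and 7 transversions, so the answer is 7.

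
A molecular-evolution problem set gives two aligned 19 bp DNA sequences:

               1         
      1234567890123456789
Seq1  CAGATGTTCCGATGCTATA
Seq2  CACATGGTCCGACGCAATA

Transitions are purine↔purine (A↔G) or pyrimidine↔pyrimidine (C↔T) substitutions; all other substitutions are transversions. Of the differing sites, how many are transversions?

The sequences differ at positions 3 (G/C, transversion), 7 (T/G, transversion), 13 (T/C, transition), 16 (T/A, transversion).
Of the 4 differences, 1 transition and 3 transversions, so the answer is 3.

3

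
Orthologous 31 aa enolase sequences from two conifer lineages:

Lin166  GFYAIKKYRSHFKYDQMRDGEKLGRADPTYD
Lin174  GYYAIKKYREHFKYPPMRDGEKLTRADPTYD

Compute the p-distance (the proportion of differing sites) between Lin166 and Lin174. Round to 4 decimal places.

0.1613

The sequences differ at positions 2 (F/Y), 10 (S/E), 15 (D/P), 16 (Q/P), 24 (G/T).
There are 5 differences over 31 sites, so p = 5/31 = 0.1613.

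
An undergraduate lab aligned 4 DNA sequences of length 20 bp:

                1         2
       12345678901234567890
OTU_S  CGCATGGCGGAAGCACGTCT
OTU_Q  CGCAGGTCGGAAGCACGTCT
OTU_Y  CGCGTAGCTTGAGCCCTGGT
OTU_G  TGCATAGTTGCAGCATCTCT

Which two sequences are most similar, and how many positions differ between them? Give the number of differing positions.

2

Pairwise Hamming distances:
  OTU_S vs OTU_Q: 2
  OTU_S vs OTU_Y: 9
  OTU_S vs OTU_G: 7
  OTU_Q vs OTU_Y: 11
  OTU_Q vs OTU_G: 9
  OTU_Y vs OTU_G: 10
The smallest is 2, between OTU_S and OTU_Q.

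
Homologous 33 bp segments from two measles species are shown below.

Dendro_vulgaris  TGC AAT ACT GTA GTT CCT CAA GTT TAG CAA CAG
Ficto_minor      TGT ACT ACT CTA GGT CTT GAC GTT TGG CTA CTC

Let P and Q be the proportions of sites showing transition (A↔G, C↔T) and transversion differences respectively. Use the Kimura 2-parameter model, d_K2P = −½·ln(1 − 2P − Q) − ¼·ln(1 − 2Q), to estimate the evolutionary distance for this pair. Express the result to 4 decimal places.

0.4419

Differing sites — 3:C/T (Ti); 5:A/C (Tv); 10:G/C (Tv); 14:T/G (Tv); 17:C/T (Ti); 19:C/G (Tv); 21:A/C (Tv); 26:A/G (Ti); 29:A/T (Tv); 32:A/T (Tv); 33:G/C (Tv).
Of the 11 differences, 3 transitions and 8 transversions over 33 sites: P = 3/33 = 0.090909, Q = 8/33 = 0.242424.
d = −0.5·ln(0.575758) − 0.25·ln(0.515152) = −0.5·(-0.552068) − 0.25·(-0.663293) = 0.4419.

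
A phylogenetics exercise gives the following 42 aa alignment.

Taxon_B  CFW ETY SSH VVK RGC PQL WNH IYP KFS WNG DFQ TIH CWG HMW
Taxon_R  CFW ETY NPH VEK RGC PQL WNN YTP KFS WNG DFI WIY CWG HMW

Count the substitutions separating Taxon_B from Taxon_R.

9

Differing sites — 7:S/N; 8:S/P; 11:V/E; 21:H/N; 22:I/Y; 23:Y/T; 33:Q/I; 34:T/W; 36:H/Y.
That gives 9 mismatches out of 42 aligned sites, so the Hamming distance is 9.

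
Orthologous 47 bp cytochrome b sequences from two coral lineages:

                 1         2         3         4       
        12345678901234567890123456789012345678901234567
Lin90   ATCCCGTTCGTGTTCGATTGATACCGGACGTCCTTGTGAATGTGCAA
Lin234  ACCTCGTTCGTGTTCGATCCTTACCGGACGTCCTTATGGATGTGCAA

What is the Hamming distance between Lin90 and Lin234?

7

Mismatches occur at site 2 (T/C), site 4 (C/T), site 19 (T/C), site 20 (G/C), site 21 (A/T), site 36 (G/A), site 39 (A/G).
That gives 7 mismatches out of 47 aligned sites, so the Hamming distance is 7.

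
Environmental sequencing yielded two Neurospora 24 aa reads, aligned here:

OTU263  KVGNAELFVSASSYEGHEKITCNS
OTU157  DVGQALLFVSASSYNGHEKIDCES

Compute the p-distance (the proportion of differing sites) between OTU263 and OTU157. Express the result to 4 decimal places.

Differing sites — 1:K/D; 4:N/Q; 6:E/L; 15:E/N; 21:T/D; 23:N/E.
There are 6 differences over 24 sites, so p = 6/24 = 0.2500.

0.2500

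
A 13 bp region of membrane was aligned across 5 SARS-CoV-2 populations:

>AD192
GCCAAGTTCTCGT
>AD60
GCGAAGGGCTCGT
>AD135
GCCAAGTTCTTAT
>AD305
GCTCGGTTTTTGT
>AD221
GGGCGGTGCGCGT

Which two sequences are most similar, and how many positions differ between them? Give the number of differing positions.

Pairwise Hamming distances:
  AD192 vs AD60: 3
  AD192 vs AD135: 2
  AD192 vs AD305: 5
  AD192 vs AD221: 6
  AD60 vs AD135: 5
  AD60 vs AD305: 7
  AD60 vs AD221: 5
  AD135 vs AD305: 5
  AD135 vs AD221: 8
  AD305 vs AD221: 6
The smallest is 2, between AD192 and AD135.

2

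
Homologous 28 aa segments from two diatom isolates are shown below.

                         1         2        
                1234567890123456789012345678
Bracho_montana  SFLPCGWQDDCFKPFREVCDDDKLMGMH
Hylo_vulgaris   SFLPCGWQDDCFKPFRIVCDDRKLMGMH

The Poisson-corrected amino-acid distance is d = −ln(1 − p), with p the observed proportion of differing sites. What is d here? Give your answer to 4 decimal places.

Mismatches occur at site 17 (E→I), site 22 (D→R).
p = 2/28 = 0.071429.
d = −ln(1 − 0.071429) = −ln(0.928571) = 0.0741.

0.0741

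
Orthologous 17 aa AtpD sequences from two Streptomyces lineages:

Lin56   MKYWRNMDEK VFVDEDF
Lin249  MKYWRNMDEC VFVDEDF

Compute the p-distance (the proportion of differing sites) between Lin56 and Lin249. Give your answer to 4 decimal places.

Differing sites — 10:K/C.
There are 1 differences over 17 sites, so p = 1/17 = 0.0588.

0.0588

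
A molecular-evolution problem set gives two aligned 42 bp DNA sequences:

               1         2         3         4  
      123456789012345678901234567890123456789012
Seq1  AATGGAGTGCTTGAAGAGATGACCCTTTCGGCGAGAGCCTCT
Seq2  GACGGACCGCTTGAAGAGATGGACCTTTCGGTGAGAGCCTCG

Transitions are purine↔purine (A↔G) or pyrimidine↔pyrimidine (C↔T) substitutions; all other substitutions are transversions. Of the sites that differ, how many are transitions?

5

Mismatches occur at site 1 (A→G, transition), site 3 (T→C, transition), site 7 (G→C, transversion), site 8 (T→C, transition), site 22 (A→G, transition), site 23 (C→A, transversion), site 32 (C→T, transition), site 42 (T→G, transversion).
Of the 8 differences, 5 transitions and 3 transversions, so the answer is 5.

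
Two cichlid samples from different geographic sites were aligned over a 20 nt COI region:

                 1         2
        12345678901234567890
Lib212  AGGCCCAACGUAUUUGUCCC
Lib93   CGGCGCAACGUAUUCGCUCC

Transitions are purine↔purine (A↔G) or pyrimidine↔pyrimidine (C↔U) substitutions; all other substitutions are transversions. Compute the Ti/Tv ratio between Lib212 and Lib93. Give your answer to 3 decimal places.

Mismatches occur at site 1 (A→C, transversion), site 5 (C→G, transversion), site 15 (U→C, transition), site 17 (U→C, transition), site 18 (C→U, transition).
Of the 5 differences, 3 transitions and 2 transversions, so Ti/Tv = 3/2 = 1.500.

1.500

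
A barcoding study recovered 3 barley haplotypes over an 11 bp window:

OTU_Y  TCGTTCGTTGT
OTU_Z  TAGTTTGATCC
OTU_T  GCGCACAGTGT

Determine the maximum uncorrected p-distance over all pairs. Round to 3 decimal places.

Pairwise Hamming distances:
  OTU_Y vs OTU_Z: 5
  OTU_Y vs OTU_T: 5
  OTU_Z vs OTU_T: 9
The largest is 9 mismatches, between OTU_Z and OTU_T; p = 9/11 = 0.818.

0.818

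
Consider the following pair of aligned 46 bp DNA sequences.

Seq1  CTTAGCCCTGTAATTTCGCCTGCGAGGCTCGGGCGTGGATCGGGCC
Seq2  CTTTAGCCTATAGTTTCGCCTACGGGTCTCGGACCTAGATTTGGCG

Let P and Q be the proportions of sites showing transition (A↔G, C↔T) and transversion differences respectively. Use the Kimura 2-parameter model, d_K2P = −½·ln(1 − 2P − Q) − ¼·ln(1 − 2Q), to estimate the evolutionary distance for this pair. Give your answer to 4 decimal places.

0.4009

The sequences differ at positions 4 (A/T, transversion), 5 (G/A, transition), 6 (C/G, transversion), 10 (G/A, transition), 13 (A/G, transition), 22 (G/A, transition), 25 (A/G, transition), 27 (G/T, transversion), 33 (G/A, transition), 35 (G/C, transversion), 37 (G/A, transition), 41 (C/T, transition), 42 (G/T, transversion), 46 (C/G, transversion).
Of the 14 differences, 8 transitions and 6 transversions over 46 sites: P = 8/46 = 0.173913, Q = 6/46 = 0.130435.
d = −0.5·ln(0.521739) − 0.25·ln(0.739130) = −0.5·(-0.650588) − 0.25·(-0.302281) = 0.4009.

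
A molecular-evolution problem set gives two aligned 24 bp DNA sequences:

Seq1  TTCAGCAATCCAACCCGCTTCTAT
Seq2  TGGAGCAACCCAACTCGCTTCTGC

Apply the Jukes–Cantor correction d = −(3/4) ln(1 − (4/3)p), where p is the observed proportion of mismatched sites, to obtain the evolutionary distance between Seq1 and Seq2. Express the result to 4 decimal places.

The sequences differ at positions 2 (T/G), 3 (C/G), 9 (T/C), 15 (C/T), 23 (A/G), 24 (T/C).
p = 6/24 = 0.250000.
d = −0.75 · ln(1 − (4/3)·0.250000) = −0.75 · ln(0.666667) = −0.75 · (-0.405465) = 0.3041.

0.3041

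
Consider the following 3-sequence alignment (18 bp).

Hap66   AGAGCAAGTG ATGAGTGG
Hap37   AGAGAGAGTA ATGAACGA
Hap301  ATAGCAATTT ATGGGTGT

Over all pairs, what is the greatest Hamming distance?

9

Pairwise Hamming distances:
  Hap66 vs Hap37: 6
  Hap66 vs Hap301: 5
  Hap37 vs Hap301: 9
The largest is 9, between Hap37 and Hap301.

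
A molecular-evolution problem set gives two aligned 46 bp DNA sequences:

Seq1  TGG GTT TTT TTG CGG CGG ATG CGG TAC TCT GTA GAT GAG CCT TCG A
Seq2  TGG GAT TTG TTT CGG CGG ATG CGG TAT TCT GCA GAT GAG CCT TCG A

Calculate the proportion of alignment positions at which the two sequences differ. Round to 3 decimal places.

Differing sites — 5:T/A; 9:T/G; 12:G/T; 27:C/T; 32:T/C.
There are 5 differences over 46 sites, so p = 5/46 = 0.109.

0.109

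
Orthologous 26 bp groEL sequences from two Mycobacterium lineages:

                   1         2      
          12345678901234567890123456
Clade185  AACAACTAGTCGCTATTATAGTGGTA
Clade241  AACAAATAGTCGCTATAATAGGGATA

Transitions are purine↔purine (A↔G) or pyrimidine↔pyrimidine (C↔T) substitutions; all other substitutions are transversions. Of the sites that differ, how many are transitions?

Mismatches occur at site 6 (C→A, transversion), site 17 (T→A, transversion), site 22 (T→G, transversion), site 24 (G→A, transition).
Of the 4 differences, 1 transition and 3 transversions, so the answer is 1.

1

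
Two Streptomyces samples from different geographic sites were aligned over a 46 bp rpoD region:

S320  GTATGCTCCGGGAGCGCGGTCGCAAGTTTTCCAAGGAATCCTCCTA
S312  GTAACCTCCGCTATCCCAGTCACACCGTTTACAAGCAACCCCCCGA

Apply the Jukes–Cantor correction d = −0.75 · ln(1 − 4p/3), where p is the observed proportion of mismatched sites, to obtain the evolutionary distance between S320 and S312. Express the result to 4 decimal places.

The sequences differ at positions 4 (T/A), 5 (G/C), 11 (G/C), 12 (G/T), 14 (G/T), 16 (G/C), 18 (G/A), 22 (G/A), 25 (A/C), 26 (G/C), 27 (T/G), 31 (C/A), 36 (G/C), 39 (T/C), 42 (T/C), 45 (T/G).
p = 16/46 = 0.347826.
d = −0.75 · ln(1 − (4/3)·0.347826) = −0.75 · ln(0.536232) = −0.75 · (-0.623188) = 0.4674.

0.4674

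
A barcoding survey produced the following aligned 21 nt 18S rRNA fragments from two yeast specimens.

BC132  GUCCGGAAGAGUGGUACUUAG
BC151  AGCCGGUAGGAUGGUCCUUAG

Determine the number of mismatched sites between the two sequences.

6

The sequences differ at positions 1 (G/A), 2 (U/G), 7 (A/U), 10 (A/G), 11 (G/A), 16 (A/C).
That gives 6 mismatches out of 21 aligned sites, so the Hamming distance is 6.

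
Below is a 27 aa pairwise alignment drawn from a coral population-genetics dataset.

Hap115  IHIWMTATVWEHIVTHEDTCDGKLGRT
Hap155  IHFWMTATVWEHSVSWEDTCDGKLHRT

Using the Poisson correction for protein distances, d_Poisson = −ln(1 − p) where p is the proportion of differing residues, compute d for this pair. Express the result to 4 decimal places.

Differing sites — 3:I/F; 13:I/S; 15:T/S; 16:H/W; 25:G/H.
p = 5/27 = 0.185185.
d = −ln(1 − 0.185185) = −ln(0.814815) = 0.2048.

0.2048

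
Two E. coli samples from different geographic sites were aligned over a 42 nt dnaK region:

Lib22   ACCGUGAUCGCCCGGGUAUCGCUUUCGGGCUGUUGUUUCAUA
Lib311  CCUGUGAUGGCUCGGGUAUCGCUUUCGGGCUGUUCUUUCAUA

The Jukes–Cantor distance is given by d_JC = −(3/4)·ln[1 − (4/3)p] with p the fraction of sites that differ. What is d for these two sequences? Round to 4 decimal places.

The sequences differ at positions 1 (A/C), 3 (C/U), 9 (C/G), 12 (C/U), 35 (G/C).
p = 5/42 = 0.119048.
d = −0.75 · ln(1 − (4/3)·0.119048) = −0.75 · ln(0.841269) = −0.75 · (-0.172844) = 0.1296.

0.1296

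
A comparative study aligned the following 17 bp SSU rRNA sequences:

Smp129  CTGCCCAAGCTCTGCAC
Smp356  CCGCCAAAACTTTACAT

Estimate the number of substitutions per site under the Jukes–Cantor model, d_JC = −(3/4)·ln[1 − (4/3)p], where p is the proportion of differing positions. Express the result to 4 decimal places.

0.4770

Mismatches occur at site 2 (T→C), site 6 (C→A), site 9 (G→A), site 12 (C→T), site 14 (G→A), site 17 (C→T).
p = 6/17 = 0.352941.
d = −0.75 · ln(1 − (4/3)·0.352941) = −0.75 · ln(0.529412) = −0.75 · (-0.635988) = 0.4770.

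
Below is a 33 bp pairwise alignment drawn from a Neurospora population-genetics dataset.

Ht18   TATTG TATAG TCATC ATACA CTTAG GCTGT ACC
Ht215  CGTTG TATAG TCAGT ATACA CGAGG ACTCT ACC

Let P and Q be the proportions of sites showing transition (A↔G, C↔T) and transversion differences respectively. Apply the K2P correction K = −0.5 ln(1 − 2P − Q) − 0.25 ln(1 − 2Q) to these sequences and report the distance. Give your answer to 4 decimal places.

0.3454

Mismatches occur at site 1 (T↔C, transition), site 2 (A↔G, transition), site 14 (T↔G, transversion), site 15 (C↔T, transition), site 22 (T↔G, transversion), site 23 (T↔A, transversion), site 24 (A↔G, transition), site 26 (G↔A, transition), site 29 (G↔C, transversion).
Of the 9 differences, 5 transitions and 4 transversions over 33 sites: P = 5/33 = 0.151515, Q = 4/33 = 0.121212.
d = −0.5·ln(0.575758) − 0.25·ln(0.757576) = −0.5·(-0.552068) − 0.25·(-0.277631) = 0.3454.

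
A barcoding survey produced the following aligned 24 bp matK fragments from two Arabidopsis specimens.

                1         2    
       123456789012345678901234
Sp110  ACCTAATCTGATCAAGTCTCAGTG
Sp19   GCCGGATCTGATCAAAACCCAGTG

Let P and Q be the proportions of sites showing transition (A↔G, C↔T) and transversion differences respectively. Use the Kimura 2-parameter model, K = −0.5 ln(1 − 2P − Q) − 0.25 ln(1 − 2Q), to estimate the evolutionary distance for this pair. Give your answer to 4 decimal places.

0.3151

Differing sites — 1:A/G (Ti); 4:T/G (Tv); 5:A/G (Ti); 16:G/A (Ti); 17:T/A (Tv); 19:T/C (Ti).
Of the 6 differences, 4 transitions and 2 transversions over 24 sites: P = 4/24 = 0.166667, Q = 2/24 = 0.083333.
d = −0.5·ln(0.583333) − 0.25·ln(0.833334) = −0.5·(-0.538997) − 0.25·(-0.182321) = 0.3151.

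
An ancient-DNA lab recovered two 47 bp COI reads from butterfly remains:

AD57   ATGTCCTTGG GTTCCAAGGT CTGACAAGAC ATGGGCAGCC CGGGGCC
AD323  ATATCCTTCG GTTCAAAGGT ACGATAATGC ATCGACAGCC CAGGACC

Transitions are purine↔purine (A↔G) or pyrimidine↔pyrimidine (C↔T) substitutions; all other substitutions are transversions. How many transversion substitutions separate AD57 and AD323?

The sequences differ at positions 3 (G/A, transition), 9 (G/C, transversion), 15 (C/A, transversion), 21 (C/A, transversion), 22 (T/C, transition), 25 (C/T, transition), 28 (G/T, transversion), 29 (A/G, transition), 33 (G/C, transversion), 35 (G/A, transition), 42 (G/A, transition), 45 (G/A, transition).
Of the 12 differences, 7 transitions and 5 transversions, so the answer is 5.

5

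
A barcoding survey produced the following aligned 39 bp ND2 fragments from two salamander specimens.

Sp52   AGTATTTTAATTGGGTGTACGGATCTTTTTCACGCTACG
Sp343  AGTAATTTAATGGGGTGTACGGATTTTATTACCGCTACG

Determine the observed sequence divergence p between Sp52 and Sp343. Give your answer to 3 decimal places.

Mismatches occur at site 5 (T/A), site 12 (T/G), site 25 (C/T), site 28 (T/A), site 31 (C/A), site 32 (A/C).
There are 6 differences over 39 sites, so p = 6/39 = 0.154.

0.154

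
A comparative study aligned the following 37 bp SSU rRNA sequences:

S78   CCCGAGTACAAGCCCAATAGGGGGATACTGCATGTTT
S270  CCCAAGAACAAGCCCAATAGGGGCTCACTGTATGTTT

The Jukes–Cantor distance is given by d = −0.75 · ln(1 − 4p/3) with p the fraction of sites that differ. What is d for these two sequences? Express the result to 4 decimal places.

0.1827

The sequences differ at positions 4 (G/A), 7 (T/A), 24 (G/C), 25 (A/T), 26 (T/C), 31 (C/T).
p = 6/37 = 0.162162.
d = −0.75 · ln(1 − (4/3)·0.162162) = −0.75 · ln(0.783784) = −0.75 · (-0.243622) = 0.1827.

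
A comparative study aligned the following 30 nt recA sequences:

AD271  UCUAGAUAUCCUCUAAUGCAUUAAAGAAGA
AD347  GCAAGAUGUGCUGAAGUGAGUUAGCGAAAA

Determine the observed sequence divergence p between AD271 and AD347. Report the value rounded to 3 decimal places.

Mismatches occur at site 1 (U↔G), site 3 (U↔A), site 8 (A↔G), site 10 (C↔G), site 13 (C↔G), site 14 (U↔A), site 16 (A↔G), site 19 (C↔A), site 20 (A↔G), site 24 (A↔G), site 25 (A↔C), site 29 (G↔A).
There are 12 differences over 30 sites, so p = 12/30 = 0.400.

0.400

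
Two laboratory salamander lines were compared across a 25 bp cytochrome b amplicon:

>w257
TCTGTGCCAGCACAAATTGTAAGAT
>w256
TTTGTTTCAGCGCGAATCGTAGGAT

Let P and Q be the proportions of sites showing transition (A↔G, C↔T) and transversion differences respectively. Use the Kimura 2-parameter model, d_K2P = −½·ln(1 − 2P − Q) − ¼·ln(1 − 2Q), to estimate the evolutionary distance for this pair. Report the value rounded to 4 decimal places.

Differing sites — 2:C/T (Ti); 6:G/T (Tv); 7:C/T (Ti); 12:A/G (Ti); 14:A/G (Ti); 18:T/C (Ti); 22:A/G (Ti).
Of the 7 differences, 6 transitions and 1 transversion over 25 sites: P = 6/25 = 0.240000, Q = 1/25 = 0.040000.
d = −0.5·ln(0.480000) − 0.25·ln(0.920000) = −0.5·(-0.733969) − 0.25·(-0.083382) = 0.3878.

0.3878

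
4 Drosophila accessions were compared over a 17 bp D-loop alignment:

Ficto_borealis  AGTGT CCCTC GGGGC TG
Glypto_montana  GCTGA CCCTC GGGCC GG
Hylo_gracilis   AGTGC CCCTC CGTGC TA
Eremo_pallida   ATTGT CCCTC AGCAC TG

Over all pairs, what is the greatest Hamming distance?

8

Pairwise Hamming distances:
  Ficto_borealis vs Glypto_montana: 5
  Ficto_borealis vs Hylo_gracilis: 4
  Ficto_borealis vs Eremo_pallida: 4
  Glypto_montana vs Hylo_gracilis: 8
  Glypto_montana vs Eremo_pallida: 7
  Hylo_gracilis vs Eremo_pallida: 6
The largest is 8, between Glypto_montana and Hylo_gracilis.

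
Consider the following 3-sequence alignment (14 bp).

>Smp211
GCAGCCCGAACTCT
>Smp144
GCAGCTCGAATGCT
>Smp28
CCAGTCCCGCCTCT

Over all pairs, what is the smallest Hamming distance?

Pairwise Hamming distances:
  Smp211 vs Smp144: 3
  Smp211 vs Smp28: 5
  Smp144 vs Smp28: 8
The smallest is 3, between Smp211 and Smp144.

3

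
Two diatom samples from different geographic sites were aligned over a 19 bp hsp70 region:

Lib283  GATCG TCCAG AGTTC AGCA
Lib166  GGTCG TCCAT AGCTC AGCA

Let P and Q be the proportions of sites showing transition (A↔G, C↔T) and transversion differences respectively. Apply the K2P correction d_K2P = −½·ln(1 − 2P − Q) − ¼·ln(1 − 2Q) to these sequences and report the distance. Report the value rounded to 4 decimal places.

0.1805

Mismatches occur at site 2 (A↔G, transition), site 10 (G↔T, transversion), site 13 (T↔C, transition).
Of the 3 differences, 2 transitions and 1 transversion over 19 sites: P = 2/19 = 0.105263, Q = 1/19 = 0.052632.
d = −0.5·ln(0.736842) − 0.25·ln(0.894736) = −0.5·(-0.305382) − 0.25·(-0.111227) = 0.1805.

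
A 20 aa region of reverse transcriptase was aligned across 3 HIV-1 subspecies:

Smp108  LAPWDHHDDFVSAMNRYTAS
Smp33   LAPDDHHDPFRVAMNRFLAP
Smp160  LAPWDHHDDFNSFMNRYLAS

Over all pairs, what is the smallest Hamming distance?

3

Pairwise Hamming distances:
  Smp108 vs Smp33: 7
  Smp108 vs Smp160: 3
  Smp33 vs Smp160: 7
The smallest is 3, between Smp108 and Smp160.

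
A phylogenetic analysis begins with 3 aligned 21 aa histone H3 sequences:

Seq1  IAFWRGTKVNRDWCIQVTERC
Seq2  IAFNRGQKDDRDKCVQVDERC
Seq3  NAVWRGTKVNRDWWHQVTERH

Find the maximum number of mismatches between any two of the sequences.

Pairwise Hamming distances:
  Seq1 vs Seq2: 7
  Seq1 vs Seq3: 5
  Seq2 vs Seq3: 11
The largest is 11, between Seq2 and Seq3.

11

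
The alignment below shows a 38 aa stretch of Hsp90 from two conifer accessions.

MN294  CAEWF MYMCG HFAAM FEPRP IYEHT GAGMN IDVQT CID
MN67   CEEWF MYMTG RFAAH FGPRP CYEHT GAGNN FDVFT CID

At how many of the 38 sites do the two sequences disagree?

Differing sites — 2:A/E; 9:C/T; 11:H/R; 15:M/H; 17:E/G; 21:I/C; 29:M/N; 31:I/F; 34:Q/F.
That gives 9 mismatches out of 38 aligned sites, so the Hamming distance is 9.

9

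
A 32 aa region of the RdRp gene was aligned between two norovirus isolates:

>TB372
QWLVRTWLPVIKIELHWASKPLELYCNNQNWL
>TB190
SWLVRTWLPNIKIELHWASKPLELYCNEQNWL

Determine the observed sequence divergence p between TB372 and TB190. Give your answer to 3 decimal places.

Differing sites — 1:Q/S; 10:V/N; 28:N/E.
There are 3 differences over 32 sites, so p = 3/32 = 0.094.

0.094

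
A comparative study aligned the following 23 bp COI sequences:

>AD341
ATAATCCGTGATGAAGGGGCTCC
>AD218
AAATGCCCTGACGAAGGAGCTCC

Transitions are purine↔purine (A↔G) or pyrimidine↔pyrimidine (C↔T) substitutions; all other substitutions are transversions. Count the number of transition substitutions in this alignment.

Mismatches occur at site 2 (T→A, transversion), site 4 (A→T, transversion), site 5 (T→G, transversion), site 8 (G→C, transversion), site 12 (T→C, transition), site 18 (G→A, transition).
Of the 6 differences, 2 transitions and 4 transversions, so the answer is 2.

2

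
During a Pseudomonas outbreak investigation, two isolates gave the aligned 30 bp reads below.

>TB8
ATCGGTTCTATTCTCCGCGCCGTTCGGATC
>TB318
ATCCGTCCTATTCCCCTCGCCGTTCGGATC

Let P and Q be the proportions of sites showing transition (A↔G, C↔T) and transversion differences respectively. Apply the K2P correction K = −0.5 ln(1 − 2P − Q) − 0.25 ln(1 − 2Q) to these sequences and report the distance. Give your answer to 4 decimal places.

Mismatches occur at site 4 (G↔C, transversion), site 7 (T↔C, transition), site 14 (T↔C, transition), site 17 (G↔T, transversion).
Of the 4 differences, 2 transitions and 2 transversions over 30 sites: P = 2/30 = 0.066667, Q = 2/30 = 0.066667.
d = −0.5·ln(0.799999) − 0.25·ln(0.866666) = −0.5·(-0.223145) − 0.25·(-0.143102) = 0.1473.

0.1473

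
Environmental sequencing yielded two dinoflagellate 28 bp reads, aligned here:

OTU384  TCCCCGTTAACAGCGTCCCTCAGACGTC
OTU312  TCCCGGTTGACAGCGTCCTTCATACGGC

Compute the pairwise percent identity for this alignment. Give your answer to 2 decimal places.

82.14%

Differing sites — 5:C/G; 9:A/G; 19:C/T; 23:G/T; 27:T/G.
23 of the 28 sites match, so the percent identity is 23/28 × 100 = 82.14%.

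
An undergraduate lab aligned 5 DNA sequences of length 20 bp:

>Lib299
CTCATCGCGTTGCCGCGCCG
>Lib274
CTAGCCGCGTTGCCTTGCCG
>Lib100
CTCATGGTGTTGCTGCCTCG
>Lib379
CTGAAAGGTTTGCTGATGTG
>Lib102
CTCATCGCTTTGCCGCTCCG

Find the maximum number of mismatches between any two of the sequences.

Pairwise Hamming distances:
  Lib299 vs Lib274: 5
  Lib299 vs Lib100: 5
  Lib299 vs Lib379: 10
  Lib299 vs Lib102: 2
  Lib274 vs Lib100: 10
  Lib274 vs Lib379: 12
  Lib274 vs Lib102: 7
  Lib100 vs Lib379: 9
  Lib100 vs Lib102: 6
  Lib379 vs Lib102: 8
The largest is 12, between Lib274 and Lib379.

12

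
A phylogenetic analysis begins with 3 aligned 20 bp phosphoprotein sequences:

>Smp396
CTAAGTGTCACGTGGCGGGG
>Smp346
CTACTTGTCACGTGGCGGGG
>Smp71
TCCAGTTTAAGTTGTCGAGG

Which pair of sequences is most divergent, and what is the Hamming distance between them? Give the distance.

11

Pairwise Hamming distances:
  Smp396 vs Smp346: 2
  Smp396 vs Smp71: 9
  Smp346 vs Smp71: 11
The largest is 11, between Smp346 and Smp71.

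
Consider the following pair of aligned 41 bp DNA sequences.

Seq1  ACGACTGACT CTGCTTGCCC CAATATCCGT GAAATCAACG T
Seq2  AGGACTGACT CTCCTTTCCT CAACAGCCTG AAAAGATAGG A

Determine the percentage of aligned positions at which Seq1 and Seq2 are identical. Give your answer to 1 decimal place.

65.9%

Differing sites — 2:C/G; 13:G/C; 17:G/T; 20:C/T; 24:T/C; 26:T/G; 29:G/T; 30:T/G; 31:G/A; 35:T/G; 36:C/A; 37:A/T; 39:C/G; 41:T/A.
27 of the 41 sites match, so the percent identity is 27/41 × 100 = 65.9%.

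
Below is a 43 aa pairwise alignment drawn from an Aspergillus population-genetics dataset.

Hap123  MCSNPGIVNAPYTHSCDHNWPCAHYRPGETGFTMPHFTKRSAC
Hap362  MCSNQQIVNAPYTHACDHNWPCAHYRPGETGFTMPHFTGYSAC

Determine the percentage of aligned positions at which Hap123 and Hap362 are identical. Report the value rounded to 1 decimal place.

88.4%

Mismatches occur at site 5 (P→Q), site 6 (G→Q), site 15 (S→A), site 39 (K→G), site 40 (R→Y).
38 of the 43 sites match, so the percent identity is 38/43 × 100 = 88.4%.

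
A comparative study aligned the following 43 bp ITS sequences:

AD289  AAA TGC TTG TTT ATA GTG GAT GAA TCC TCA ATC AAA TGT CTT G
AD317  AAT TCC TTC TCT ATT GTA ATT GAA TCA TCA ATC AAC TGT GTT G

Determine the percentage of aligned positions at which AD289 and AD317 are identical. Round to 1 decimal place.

74.4%

The sequences differ at positions 3 (A/T), 5 (G/C), 9 (G/C), 11 (T/C), 15 (A/T), 18 (G/A), 19 (G/A), 20 (A/T), 27 (C/A), 36 (A/C), 40 (C/G).
32 of the 43 sites match, so the percent identity is 32/43 × 100 = 74.4%.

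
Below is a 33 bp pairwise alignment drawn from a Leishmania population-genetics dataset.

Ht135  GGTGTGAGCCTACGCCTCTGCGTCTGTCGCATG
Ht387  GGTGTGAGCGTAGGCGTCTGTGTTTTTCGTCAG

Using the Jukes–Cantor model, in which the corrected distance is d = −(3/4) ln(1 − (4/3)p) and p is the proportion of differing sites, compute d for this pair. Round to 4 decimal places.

0.3390

Mismatches occur at site 10 (C↔G), site 13 (C↔G), site 16 (C↔G), site 21 (C↔T), site 24 (C↔T), site 26 (G↔T), site 30 (C↔T), site 31 (A↔C), site 32 (T↔A).
p = 9/33 = 0.272727.
d = −0.75 · ln(1 − (4/3)·0.272727) = −0.75 · ln(0.636364) = −0.75 · (-0.451985) = 0.3390.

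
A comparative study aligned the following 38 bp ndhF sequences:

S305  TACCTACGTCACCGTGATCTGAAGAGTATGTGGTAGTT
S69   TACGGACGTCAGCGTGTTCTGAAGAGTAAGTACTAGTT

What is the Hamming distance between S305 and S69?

The sequences differ at positions 4 (C/G), 5 (T/G), 12 (C/G), 17 (A/T), 29 (T/A), 32 (G/A), 33 (G/C).
That gives 7 mismatches out of 38 aligned sites, so the Hamming distance is 7.

7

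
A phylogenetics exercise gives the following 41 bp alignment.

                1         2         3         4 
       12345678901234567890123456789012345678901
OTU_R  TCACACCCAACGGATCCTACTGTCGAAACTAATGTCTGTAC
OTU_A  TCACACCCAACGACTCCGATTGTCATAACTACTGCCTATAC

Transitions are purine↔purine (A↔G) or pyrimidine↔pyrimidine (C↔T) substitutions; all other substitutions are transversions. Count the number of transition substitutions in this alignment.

5

Differing sites — 13:G/A (Ti); 14:A/C (Tv); 18:T/G (Tv); 20:C/T (Ti); 25:G/A (Ti); 26:A/T (Tv); 32:A/C (Tv); 35:T/C (Ti); 38:G/A (Ti).
Of the 9 differences, 5 transitions and 4 transversions, so the answer is 5.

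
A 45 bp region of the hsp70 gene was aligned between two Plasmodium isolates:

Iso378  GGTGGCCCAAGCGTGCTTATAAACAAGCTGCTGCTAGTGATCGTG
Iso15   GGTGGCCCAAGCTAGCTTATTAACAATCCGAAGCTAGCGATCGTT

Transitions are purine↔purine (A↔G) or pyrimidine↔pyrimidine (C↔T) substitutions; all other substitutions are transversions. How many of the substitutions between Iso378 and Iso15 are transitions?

2

The sequences differ at positions 13 (G/T, transversion), 14 (T/A, transversion), 21 (A/T, transversion), 27 (G/T, transversion), 29 (T/C, transition), 31 (C/A, transversion), 32 (T/A, transversion), 38 (T/C, transition), 45 (G/T, transversion).
Of the 9 differences, 2 transitions and 7 transversions, so the answer is 2.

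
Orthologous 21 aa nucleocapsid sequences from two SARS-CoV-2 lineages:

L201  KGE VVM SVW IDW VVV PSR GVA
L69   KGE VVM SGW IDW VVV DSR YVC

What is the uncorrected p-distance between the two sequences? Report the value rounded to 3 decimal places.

Mismatches occur at site 8 (V↔G), site 16 (P↔D), site 19 (G↔Y), site 21 (A↔C).
There are 4 differences over 21 sites, so p = 4/21 = 0.190.

0.190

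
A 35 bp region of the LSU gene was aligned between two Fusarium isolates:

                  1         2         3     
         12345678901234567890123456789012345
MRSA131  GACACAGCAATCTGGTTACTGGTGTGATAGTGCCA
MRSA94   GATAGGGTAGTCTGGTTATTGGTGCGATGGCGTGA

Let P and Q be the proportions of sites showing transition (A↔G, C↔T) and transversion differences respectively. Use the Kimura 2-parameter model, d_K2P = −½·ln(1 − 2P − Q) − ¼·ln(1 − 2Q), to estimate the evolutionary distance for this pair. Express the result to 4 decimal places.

0.4540

Mismatches occur at site 3 (C→T, transition), site 5 (C→G, transversion), site 6 (A→G, transition), site 8 (C→T, transition), site 10 (A→G, transition), site 19 (C→T, transition), site 25 (T→C, transition), site 29 (A→G, transition), site 31 (T→C, transition), site 33 (C→T, transition), site 34 (C→G, transversion).
Of the 11 differences, 9 transitions and 2 transversions over 35 sites: P = 9/35 = 0.257143, Q = 2/35 = 0.057143.
d = −0.5·ln(0.428571) − 0.25·ln(0.885714) = −0.5·(-0.847299) − 0.25·(-0.121361) = 0.4540.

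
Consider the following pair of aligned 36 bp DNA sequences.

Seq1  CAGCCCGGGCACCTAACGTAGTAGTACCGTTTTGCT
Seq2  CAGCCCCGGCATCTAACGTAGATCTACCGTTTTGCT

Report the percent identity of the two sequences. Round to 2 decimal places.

86.11%

The sequences differ at positions 7 (G/C), 12 (C/T), 22 (T/A), 23 (A/T), 24 (G/C).
31 of the 36 sites match, so the percent identity is 31/36 × 100 = 86.11%.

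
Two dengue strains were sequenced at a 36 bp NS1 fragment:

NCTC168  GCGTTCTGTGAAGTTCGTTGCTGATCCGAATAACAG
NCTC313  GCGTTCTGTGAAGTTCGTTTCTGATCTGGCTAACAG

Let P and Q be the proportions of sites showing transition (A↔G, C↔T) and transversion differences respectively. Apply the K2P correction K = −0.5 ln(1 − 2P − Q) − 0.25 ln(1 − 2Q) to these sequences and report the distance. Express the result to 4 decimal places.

Differing sites — 20:G/T (Tv); 27:C/T (Ti); 29:A/G (Ti); 30:A/C (Tv).
Of the 4 differences, 2 transitions and 2 transversions over 36 sites: P = 2/36 = 0.055556, Q = 2/36 = 0.055556.
d = −0.5·ln(0.833332) − 0.25·ln(0.888888) = −0.5·(-0.182323) − 0.25·(-0.117784) = 0.1206.

0.1206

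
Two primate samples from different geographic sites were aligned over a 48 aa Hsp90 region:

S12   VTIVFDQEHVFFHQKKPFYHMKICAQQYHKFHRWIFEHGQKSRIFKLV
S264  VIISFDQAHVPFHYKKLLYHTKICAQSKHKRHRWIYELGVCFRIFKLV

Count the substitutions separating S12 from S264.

16

Differing sites — 2:T/I; 4:V/S; 8:E/A; 11:F/P; 14:Q/Y; 17:P/L; 18:F/L; 21:M/T; 27:Q/S; 28:Y/K; 31:F/R; 36:F/Y; 38:H/L; 40:Q/V; 41:K/C; 42:S/F.
That gives 16 mismatches out of 48 aligned sites, so the Hamming distance is 16.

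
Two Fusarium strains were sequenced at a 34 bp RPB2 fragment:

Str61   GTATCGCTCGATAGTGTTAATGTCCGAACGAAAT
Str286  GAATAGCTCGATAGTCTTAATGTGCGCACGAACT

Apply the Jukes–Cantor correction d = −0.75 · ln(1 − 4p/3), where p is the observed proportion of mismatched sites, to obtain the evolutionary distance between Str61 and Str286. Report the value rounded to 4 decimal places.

Differing sites — 2:T/A; 5:C/A; 16:G/C; 24:C/G; 27:A/C; 33:A/C.
p = 6/34 = 0.176471.
d = −0.75 · ln(1 − (4/3)·0.176471) = −0.75 · ln(0.764705) = −0.75 · (-0.268265) = 0.2012.

0.2012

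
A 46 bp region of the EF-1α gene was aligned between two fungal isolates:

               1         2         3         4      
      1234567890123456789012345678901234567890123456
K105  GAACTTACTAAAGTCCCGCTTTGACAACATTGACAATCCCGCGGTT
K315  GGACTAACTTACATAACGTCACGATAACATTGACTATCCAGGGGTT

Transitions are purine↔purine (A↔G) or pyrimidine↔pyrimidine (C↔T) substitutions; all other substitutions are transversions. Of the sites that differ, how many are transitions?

6

Differing sites — 2:A/G (Ti); 6:T/A (Tv); 10:A/T (Tv); 12:A/C (Tv); 13:G/A (Ti); 15:C/A (Tv); 16:C/A (Tv); 19:C/T (Ti); 20:T/C (Ti); 21:T/A (Tv); 22:T/C (Ti); 25:C/T (Ti); 35:A/T (Tv); 40:C/A (Tv); 42:C/G (Tv).
Of the 15 differences, 6 transitions and 9 transversions, so the answer is 6.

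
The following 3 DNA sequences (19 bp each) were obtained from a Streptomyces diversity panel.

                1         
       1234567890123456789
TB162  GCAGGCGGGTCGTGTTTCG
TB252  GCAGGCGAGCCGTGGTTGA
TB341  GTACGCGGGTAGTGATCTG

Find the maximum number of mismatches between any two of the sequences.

Pairwise Hamming distances:
  TB162 vs TB252: 5
  TB162 vs TB341: 6
  TB252 vs TB341: 9
The largest is 9, between TB252 and TB341.

9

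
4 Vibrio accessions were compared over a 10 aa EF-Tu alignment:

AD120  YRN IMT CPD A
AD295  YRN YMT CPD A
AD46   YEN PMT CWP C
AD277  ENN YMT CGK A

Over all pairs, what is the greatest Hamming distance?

6

Pairwise Hamming distances:
  AD120 vs AD295: 1
  AD120 vs AD46: 5
  AD120 vs AD277: 5
  AD295 vs AD46: 5
  AD295 vs AD277: 4
  AD46 vs AD277: 6
The largest is 6, between AD46 and AD277.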